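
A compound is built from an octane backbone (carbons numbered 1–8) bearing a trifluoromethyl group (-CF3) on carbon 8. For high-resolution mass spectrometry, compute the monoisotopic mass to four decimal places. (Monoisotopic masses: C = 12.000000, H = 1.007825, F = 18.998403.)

182.1282

Atom tally by fragment:
  CH3 → C:1 H:3
  CH2 → C:1 H:2
  CH2 → C:1 H:2
  CH2 → C:1 H:2
  CH2 → C:1 H:2
  CH2 → C:1 H:2
  CH2 → C:1 H:2
  CH2CF3 → C:2 H:2 F:3
Element totals:
  C: 9
  H: 17
  F: 3
Molecular formula: C9H17F3.
  M = 9(12.0) + 17(1.007825) + 3(18.998403)
    = 108.000000 + 17.133025 + 56.995209 = 182.128234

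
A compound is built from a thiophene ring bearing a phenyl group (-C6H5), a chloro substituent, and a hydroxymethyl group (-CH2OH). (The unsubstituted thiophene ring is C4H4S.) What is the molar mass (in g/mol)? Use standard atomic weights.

Atom tally by fragment:
  thiophene ring core → C:4 H:4 S:1
  (− 3 ring H displaced by substituents)
  + C6H5 → C:6 H:5
  + Cl → Cl:1
  + CH2OH → C:1 H:3 O:1
Element totals:
  C: 11
  H: 9
  Cl: 1
  O: 1
  S: 1
Molecular formula: C11H9ClOS.
  M = 11(12.011) + 9(1.008) + 35.45 + 15.999 + 32.06
    = 132.121 + 9.072 + 35.450 + 15.999 + 32.060 = 224.702

224.70 g/mol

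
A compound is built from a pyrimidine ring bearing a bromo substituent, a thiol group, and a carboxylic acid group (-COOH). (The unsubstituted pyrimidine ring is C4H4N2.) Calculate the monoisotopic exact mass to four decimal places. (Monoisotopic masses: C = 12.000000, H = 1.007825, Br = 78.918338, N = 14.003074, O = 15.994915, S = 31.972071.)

Atom tally by fragment:
  pyrimidine ring core → C:4 H:4 N:2
  (− 3 ring H displaced by substituents)
  + Br → Br:1
  + SH → S:1 H:1
  + COOH → C:1 H:1 O:2
Element totals:
  C: 5
  H: 3
  Br: 1
  N: 2
  O: 2
  S: 1
Molecular formula: C5H3BrN2O2S.
  M = 5(12.0) + 3(1.007825) + 78.918338 + 2(14.003074) + 2(15.994915) + 31.972071
    = 60.000000 + 3.023475 + 78.918338 + 28.006148 + 31.989830 + 31.972071 = 233.909862

233.9099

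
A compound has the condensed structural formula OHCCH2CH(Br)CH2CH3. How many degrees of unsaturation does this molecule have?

1

Atom tally by fragment:
  OHCCH2 → C:2 H:3 O:1
  CH(Br) → C:1 H:1 Br:1
  CH2 → C:1 H:2
  CH3 → C:1 H:3
Element totals:
  C: 5
  H: 9
  Br: 1
  O: 1
Molecular formula: C5H9BrO.
DoU = (2C + 2 + N − H − X) / 2 = (2·5 + 2 + 0 − 9 − 1) / 2 = 1.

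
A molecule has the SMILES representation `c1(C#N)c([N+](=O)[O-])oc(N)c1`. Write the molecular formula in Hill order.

Atom tally by fragment:
  furan ring core → C:4 H:4 O:1
  (− 3 ring H displaced by substituents)
  + CN → C:1 N:1
  + NO2 → N:1 O:2
  + NH2 → N:1 H:2
Element totals:
  C: 5
  H: 3
  N: 3
  O: 3

C5H3N3O3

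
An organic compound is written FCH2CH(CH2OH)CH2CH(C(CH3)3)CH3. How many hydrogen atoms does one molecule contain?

Element totals:
  C: 10
  H: 21
  F: 1
  O: 1

21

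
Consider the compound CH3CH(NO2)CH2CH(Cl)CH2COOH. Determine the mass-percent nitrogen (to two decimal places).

7.16%

Element totals:
  C: 6
  H: 10
  Cl: 1
  N: 1
  O: 4
Molecular formula: C6H10ClNO4.
Molar mass = 195.599 g/mol.
Mass from N: 1 × 14.007 = 14.007 g/mol.
%N = 14.007 / 195.599 × 100 = 7.16%.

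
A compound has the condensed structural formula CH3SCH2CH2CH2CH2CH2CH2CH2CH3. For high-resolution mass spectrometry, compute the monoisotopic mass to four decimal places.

Element totals:
  C: 9
  H: 20
  S: 1
Molecular formula: C9H20S.
  M = 9(12.0) + 20(1.007825) + 31.972071
    = 108.000000 + 20.156500 + 31.972071 = 160.128571

160.1286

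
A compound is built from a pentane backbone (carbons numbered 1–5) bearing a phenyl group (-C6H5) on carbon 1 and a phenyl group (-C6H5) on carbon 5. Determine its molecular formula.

C17H20

Atom tally by fragment:
  C6H5CH2 → C:7 H:7
  CH2 → C:1 H:2
  CH2 → C:1 H:2
  CH2 → C:1 H:2
  CH2C6H5 → C:7 H:7
Element totals:
  C: 17
  H: 20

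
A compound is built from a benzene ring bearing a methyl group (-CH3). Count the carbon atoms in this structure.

7

Atom tally by fragment:
  benzene ring core → C:6 H:6
  (− 1 ring H displaced by substituents)
  + CH3 → C:1 H:3
Element totals:
  C: 7
  H: 8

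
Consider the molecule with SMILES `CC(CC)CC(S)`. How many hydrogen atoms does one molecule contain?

Atom tally by fragment:
  CH3 → C:1 H:3
  CH(C2H5) → C:3 H:6
  CH2 → C:1 H:2
  CH2SH → C:1 H:3 S:1
Element totals:
  C: 6
  H: 14
  S: 1

14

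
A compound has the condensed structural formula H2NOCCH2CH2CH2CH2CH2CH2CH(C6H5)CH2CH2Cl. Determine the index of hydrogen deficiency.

Atom tally by fragment:
  H2NOCCH2 → C:2 H:4 O:1 N:1
  CH2 → C:1 H:2
  CH2 → C:1 H:2
  CH2 → C:1 H:2
  CH2 → C:1 H:2
  CH2 → C:1 H:2
  CH(C6H5) → C:7 H:6
  CH2 → C:1 H:2
  CH2Cl → C:1 H:2 Cl:1
Element totals:
  C: 16
  H: 24
  Cl: 1
  N: 1
  O: 1
Molecular formula: C16H24ClNO.
DoU = (2C + 2 + N − H − X) / 2 = (2·16 + 2 + 1 − 24 − 1) / 2 = 5.

5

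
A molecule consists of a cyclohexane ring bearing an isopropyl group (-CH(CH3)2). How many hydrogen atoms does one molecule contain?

Atom tally by fragment:
  cyclohexane ring core → C:6 H:12
  (− 1 ring H displaced by substituents)
  + CH(CH3)2 → C:3 H:7
Element totals:
  C: 9
  H: 18

18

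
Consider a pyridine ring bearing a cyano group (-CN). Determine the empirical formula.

Atom tally by fragment:
  pyridine ring core → C:5 H:5 N:1
  (− 1 ring H displaced by substituents)
  + CN → C:1 N:1
Element totals:
  C: 6
  H: 4
  N: 2
Molecular formula: C6H4N2.
gcd of subscripts = 2; dividing each by 2:
  C: 6/2 = 3
  H: 4/2 = 2
  N: 2/2 = 1

C3H2N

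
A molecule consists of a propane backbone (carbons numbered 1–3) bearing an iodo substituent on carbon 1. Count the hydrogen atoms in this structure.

Atom tally by fragment:
  ICH2 → C:1 H:2 I:1
  CH2 → C:1 H:2
  CH3 → C:1 H:3
Element totals:
  C: 3
  H: 7
  I: 1

7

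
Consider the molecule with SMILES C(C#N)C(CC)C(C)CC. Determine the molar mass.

Atom tally by fragment:
  NCCH2 → C:2 H:2 N:1
  CH(C2H5) → C:3 H:6
  CH(CH3) → C:2 H:4
  CH2 → C:1 H:2
  CH3 → C:1 H:3
Element totals:
  C: 9
  H: 17
  N: 1
Molecular formula: C9H17N.
  M = 9(12.011) + 17(1.008) + 14.007
    = 108.099 + 17.136 + 14.007 = 139.242

139.24 g/mol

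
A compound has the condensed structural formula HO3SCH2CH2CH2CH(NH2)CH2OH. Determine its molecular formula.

C5H13NO4S

Atom tally by fragment:
  HO3SCH2 → C:1 H:3 S:1 O:3
  CH2 → C:1 H:2
  CH2 → C:1 H:2
  CH(NH2) → C:1 H:3 N:1
  CH2OH → C:1 H:3 O:1
Element totals:
  C: 5
  H: 13
  N: 1
  O: 4
  S: 1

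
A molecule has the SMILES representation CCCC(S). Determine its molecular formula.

C4H10S

Atom tally by fragment:
  CH3 → C:1 H:3
  CH2 → C:1 H:2
  CH2 → C:1 H:2
  CH2SH → C:1 H:3 S:1
Element totals:
  C: 4
  H: 10
  S: 1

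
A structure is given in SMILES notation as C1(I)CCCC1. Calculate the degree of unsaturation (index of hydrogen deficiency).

1

Atom tally by fragment:
  cyclopentane ring core → C:5 H:10
  (− 1 ring H displaced by substituents)
  + I → I:1
Element totals:
  C: 5
  H: 9
  I: 1
Molecular formula: C5H9I.
DoU = (2C + 2 + N − H − X) / 2 = (2·5 + 2 + 0 − 9 − 1) / 2 = 1.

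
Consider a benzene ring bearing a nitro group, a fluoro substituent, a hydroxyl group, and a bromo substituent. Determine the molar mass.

Atom tally by fragment:
  benzene ring core → C:6 H:6
  (− 4 ring H displaced by substituents)
  + NO2 → N:1 O:2
  + F → F:1
  + OH → O:1 H:1
  + Br → Br:1
Element totals:
  C: 6
  H: 3
  Br: 1
  F: 1
  N: 1
  O: 3
Molecular formula: C6H3BrFNO3.
  M = 6(12.011) + 3(1.008) + 79.904 + 18.998 + 14.007 + 3(15.999)
    = 72.066 + 3.024 + 79.904 + 18.998 + 14.007 + 47.997 = 235.996

236.00 g/mol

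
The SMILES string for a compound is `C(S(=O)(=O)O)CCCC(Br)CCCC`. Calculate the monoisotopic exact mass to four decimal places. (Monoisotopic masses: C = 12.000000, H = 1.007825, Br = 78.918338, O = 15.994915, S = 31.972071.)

Atom tally by fragment:
  HO3SCH2 → C:1 H:3 S:1 O:3
  CH2 → C:1 H:2
  CH2 → C:1 H:2
  CH2 → C:1 H:2
  CH(Br) → C:1 H:1 Br:1
  CH2 → C:1 H:2
  CH2 → C:1 H:2
  CH2 → C:1 H:2
  CH3 → C:1 H:3
Element totals:
  C: 9
  H: 19
  Br: 1
  O: 3
  S: 1
Molecular formula: C9H19BrO3S.
  M = 9(12.0) + 19(1.007825) + 78.918338 + 3(15.994915) + 31.972071
    = 108.000000 + 19.148675 + 78.918338 + 47.984745 + 31.972071 = 286.023829

286.0238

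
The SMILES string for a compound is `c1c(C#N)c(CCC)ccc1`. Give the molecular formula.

C10H11N

Atom tally by fragment:
  benzene ring core → C:6 H:6
  (− 2 ring H displaced by substituents)
  + CN → C:1 N:1
  + CH2CH2CH3 → C:3 H:7
Element totals:
  C: 10
  H: 11
  N: 1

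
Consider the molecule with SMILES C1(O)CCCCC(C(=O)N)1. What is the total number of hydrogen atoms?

Atom tally by fragment:
  cyclohexane ring core → C:6 H:12
  (− 2 ring H displaced by substituents)
  + OH → O:1 H:1
  + CONH2 → C:1 H:2 O:1 N:1
Element totals:
  C: 7
  H: 13
  N: 1
  O: 2

13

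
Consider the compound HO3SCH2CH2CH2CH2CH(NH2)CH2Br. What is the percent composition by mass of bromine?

Atom tally by fragment:
  HO3SCH2 → C:1 H:3 S:1 O:3
  CH2 → C:1 H:2
  CH2 → C:1 H:2
  CH2 → C:1 H:2
  CH(NH2) → C:1 H:3 N:1
  CH2Br → C:1 H:2 Br:1
Element totals:
  C: 6
  H: 14
  Br: 1
  N: 1
  O: 3
  S: 1
Molecular formula: C6H14BrNO3S.
Molar mass = 260.146 g/mol.
Mass from Br: 1 × 79.904 = 79.904 g/mol.
%Br = 79.904 / 260.146 × 100 = 30.72%.

30.72%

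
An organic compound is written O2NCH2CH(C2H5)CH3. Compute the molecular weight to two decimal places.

117.15 g/mol

Element totals:
  C: 5
  H: 11
  N: 1
  O: 2
Molecular formula: C5H11NO2.
  M = 5(12.011) + 11(1.008) + 14.007 + 2(15.999)
    = 60.055 + 11.088 + 14.007 + 31.998 = 117.148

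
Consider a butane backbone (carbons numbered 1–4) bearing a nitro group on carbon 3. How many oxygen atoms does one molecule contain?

Atom tally by fragment:
  CH3 → C:1 H:3
  CH2 → C:1 H:2
  CH(NO2) → C:1 H:1 N:1 O:2
  CH3 → C:1 H:3
Element totals:
  C: 4
  H: 9
  N: 1
  O: 2

2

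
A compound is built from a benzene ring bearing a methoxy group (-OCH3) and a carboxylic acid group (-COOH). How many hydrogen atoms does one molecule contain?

8

Atom tally by fragment:
  benzene ring core → C:6 H:6
  (− 2 ring H displaced by substituents)
  + OCH3 → C:1 H:3 O:1
  + COOH → C:1 H:1 O:2
Element totals:
  C: 8
  H: 8
  O: 3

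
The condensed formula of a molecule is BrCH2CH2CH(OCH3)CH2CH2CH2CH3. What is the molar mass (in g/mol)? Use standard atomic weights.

Atom tally by fragment:
  BrCH2 → C:1 H:2 Br:1
  CH2 → C:1 H:2
  CH(OCH3) → C:2 H:4 O:1
  CH2 → C:1 H:2
  CH2 → C:1 H:2
  CH2 → C:1 H:2
  CH3 → C:1 H:3
Element totals:
  C: 8
  H: 17
  Br: 1
  O: 1
Molecular formula: C8H17BrO.
  M = 8(12.011) + 17(1.008) + 79.904 + 15.999
    = 96.088 + 17.136 + 79.904 + 15.999 = 209.127

209.13 g/mol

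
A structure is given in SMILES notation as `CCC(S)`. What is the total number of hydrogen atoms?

8

Atom tally by fragment:
  CH3 → C:1 H:3
  CH2 → C:1 H:2
  CH2SH → C:1 H:3 S:1
Element totals:
  C: 3
  H: 8
  S: 1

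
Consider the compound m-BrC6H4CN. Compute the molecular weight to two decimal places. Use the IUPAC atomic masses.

182.02 g/mol

Atom tally by fragment:
  benzene ring core → C:6 H:6
  (− 2 ring H displaced by substituents)
  + Br → Br:1
  + CN → C:1 N:1
Element totals:
  C: 7
  H: 4
  Br: 1
  N: 1
Molecular formula: C7H4BrN.
  M = 7(12.011) + 4(1.008) + 79.904 + 14.007
    = 84.077 + 4.032 + 79.904 + 14.007 = 182.020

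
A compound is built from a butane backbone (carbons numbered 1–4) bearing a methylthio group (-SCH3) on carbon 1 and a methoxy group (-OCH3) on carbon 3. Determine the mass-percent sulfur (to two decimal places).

23.88%

Atom tally by fragment:
  CH3SCH2 → C:2 H:5 S:1
  CH2 → C:1 H:2
  CH(OCH3) → C:2 H:4 O:1
  CH3 → C:1 H:3
Element totals:
  C: 6
  H: 14
  O: 1
  S: 1
Molecular formula: C6H14OS.
Molar mass = 134.237 g/mol.
Mass from S: 1 × 32.06 = 32.060 g/mol.
%S = 32.060 / 134.237 × 100 = 23.88%.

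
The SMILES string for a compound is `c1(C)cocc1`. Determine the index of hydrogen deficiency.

Atom tally by fragment:
  furan ring core → C:4 H:4 O:1
  (− 1 ring H displaced by substituents)
  + CH3 → C:1 H:3
Element totals:
  C: 5
  H: 6
  O: 1
Molecular formula: C5H6O.
DoU = (2C + 2 + N − H − X) / 2 = (2·5 + 2 + 0 − 6 − 0) / 2 = 3.

3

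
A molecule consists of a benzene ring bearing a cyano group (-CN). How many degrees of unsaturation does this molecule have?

Atom tally by fragment:
  benzene ring core → C:6 H:6
  (− 1 ring H displaced by substituents)
  + CN → C:1 N:1
Element totals:
  C: 7
  H: 5
  N: 1
Molecular formula: C7H5N.
DoU = (2C + 2 + N − H − X) / 2 = (2·7 + 2 + 1 − 5 − 0) / 2 = 6.

6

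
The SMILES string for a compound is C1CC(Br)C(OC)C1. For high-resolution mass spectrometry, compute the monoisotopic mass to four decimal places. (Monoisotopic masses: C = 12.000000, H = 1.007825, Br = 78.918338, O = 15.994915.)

Atom tally by fragment:
  cyclopentane ring core → C:5 H:10
  (− 2 ring H displaced by substituents)
  + Br → Br:1
  + OCH3 → C:1 H:3 O:1
Element totals:
  C: 6
  H: 11
  Br: 1
  O: 1
Molecular formula: C6H11BrO.
  M = 6(12.0) + 11(1.007825) + 78.918338 + 15.994915
    = 72.000000 + 11.086075 + 78.918338 + 15.994915 = 177.999328

177.9993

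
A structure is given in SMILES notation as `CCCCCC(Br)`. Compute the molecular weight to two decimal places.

165.07 g/mol

Atom tally by fragment:
  CH3 → C:1 H:3
  CH2 → C:1 H:2
  CH2 → C:1 H:2
  CH2 → C:1 H:2
  CH2 → C:1 H:2
  CH2Br → C:1 H:2 Br:1
Element totals:
  C: 6
  H: 13
  Br: 1
Molecular formula: C6H13Br.
  M = 6(12.011) + 13(1.008) + 79.904
    = 72.066 + 13.104 + 79.904 = 165.074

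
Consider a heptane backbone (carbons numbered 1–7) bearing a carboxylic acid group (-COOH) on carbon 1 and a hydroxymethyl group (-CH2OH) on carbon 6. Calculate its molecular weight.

Atom tally by fragment:
  HOOCCH2 → C:2 H:3 O:2
  CH2 → C:1 H:2
  CH2 → C:1 H:2
  CH2 → C:1 H:2
  CH2 → C:1 H:2
  CH(CH2OH) → C:2 H:4 O:1
  CH3 → C:1 H:3
Element totals:
  C: 9
  H: 18
  O: 3
Molecular formula: C9H18O3.
  M = 9(12.011) + 18(1.008) + 3(15.999)
    = 108.099 + 18.144 + 47.997 = 174.240

174.24 g/mol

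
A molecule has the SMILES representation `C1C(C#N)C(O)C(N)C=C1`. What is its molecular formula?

Atom tally by fragment:
  cyclohexene ring core → C:6 H:10
  (− 3 ring H displaced by substituents)
  + CN → C:1 N:1
  + OH → O:1 H:1
  + NH2 → N:1 H:2
Element totals:
  C: 7
  H: 10
  N: 2
  O: 1

C7H10N2O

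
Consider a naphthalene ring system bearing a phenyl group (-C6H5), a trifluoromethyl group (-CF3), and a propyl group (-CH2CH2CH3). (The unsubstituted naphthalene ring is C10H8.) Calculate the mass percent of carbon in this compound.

76.42%

Atom tally by fragment:
  naphthalene ring system core → C:10 H:8
  (− 3 ring H displaced by substituents)
  + C6H5 → C:6 H:5
  + CF3 → C:1 F:3
  + CH2CH2CH3 → C:3 H:7
Element totals:
  C: 20
  H: 17
  F: 3
Molecular formula: C20H17F3.
Molar mass = 314.350 g/mol.
Mass from C: 20 × 12.011 = 240.220 g/mol.
%C = 240.220 / 314.350 × 100 = 76.42%.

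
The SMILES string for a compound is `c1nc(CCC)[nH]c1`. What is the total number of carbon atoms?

Atom tally by fragment:
  imidazole ring core → C:3 H:4 N:2
  (− 1 ring H displaced by substituents)
  + CH2CH2CH3 → C:3 H:7
Element totals:
  C: 6
  H: 10
  N: 2

6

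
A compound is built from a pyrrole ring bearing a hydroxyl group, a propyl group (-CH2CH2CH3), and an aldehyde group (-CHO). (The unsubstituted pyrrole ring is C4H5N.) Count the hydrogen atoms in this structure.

11

Atom tally by fragment:
  pyrrole ring core → C:4 H:5 N:1
  (− 3 ring H displaced by substituents)
  + OH → O:1 H:1
  + CH2CH2CH3 → C:3 H:7
  + CHO → C:1 H:1 O:1
Element totals:
  C: 8
  H: 11
  N: 1
  O: 2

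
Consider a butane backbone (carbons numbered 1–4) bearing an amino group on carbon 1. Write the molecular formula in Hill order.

Atom tally by fragment:
  H2NCH2 → C:1 H:4 N:1
  CH2 → C:1 H:2
  CH2 → C:1 H:2
  CH3 → C:1 H:3
Element totals:
  C: 4
  H: 11
  N: 1

C4H11N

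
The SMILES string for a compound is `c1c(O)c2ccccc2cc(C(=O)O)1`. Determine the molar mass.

Atom tally by fragment:
  naphthalene ring system core → C:10 H:8
  (− 2 ring H displaced by substituents)
  + OH → O:1 H:1
  + COOH → C:1 H:1 O:2
Element totals:
  C: 11
  H: 8
  O: 3
Molecular formula: C11H8O3.
  M = 11(12.011) + 8(1.008) + 3(15.999)
    = 132.121 + 8.064 + 47.997 = 188.182

188.18 g/mol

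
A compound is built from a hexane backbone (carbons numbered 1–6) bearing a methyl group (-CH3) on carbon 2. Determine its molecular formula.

Atom tally by fragment:
  CH3 → C:1 H:3
  CH(CH3) → C:2 H:4
  CH2 → C:1 H:2
  CH2 → C:1 H:2
  CH2 → C:1 H:2
  CH3 → C:1 H:3
Element totals:
  C: 7
  H: 16

C7H16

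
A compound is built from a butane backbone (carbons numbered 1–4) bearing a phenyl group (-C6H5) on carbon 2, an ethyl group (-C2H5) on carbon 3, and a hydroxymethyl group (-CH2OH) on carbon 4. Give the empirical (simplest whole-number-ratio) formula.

C13H20O

Atom tally by fragment:
  CH3 → C:1 H:3
  CH(C6H5) → C:7 H:6
  CH(C2H5) → C:3 H:6
  CH2CH2OH → C:2 H:5 O:1
Element totals:
  C: 13
  H: 20
  O: 1
Molecular formula: C13H20O.
gcd of subscripts (13, 20, 1) = 1, so the empirical formula equals the molecular formula.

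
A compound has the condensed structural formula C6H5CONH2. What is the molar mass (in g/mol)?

Element totals:
  C: 7
  H: 7
  N: 1
  O: 1
Molecular formula: C7H7NO.
  M = 7(12.011) + 7(1.008) + 14.007 + 15.999
    = 84.077 + 7.056 + 14.007 + 15.999 = 121.139

121.14 g/mol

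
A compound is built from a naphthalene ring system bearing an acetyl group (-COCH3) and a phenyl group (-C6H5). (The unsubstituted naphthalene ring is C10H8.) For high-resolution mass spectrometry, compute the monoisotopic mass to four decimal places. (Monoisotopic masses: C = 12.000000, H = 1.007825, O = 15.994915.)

Atom tally by fragment:
  naphthalene ring system core → C:10 H:8
  (− 2 ring H displaced by substituents)
  + COCH3 → C:2 H:3 O:1
  + C6H5 → C:6 H:5
Element totals:
  C: 18
  H: 14
  O: 1
Molecular formula: C18H14O.
  M = 18(12.0) + 14(1.007825) + 15.994915
    = 216.000000 + 14.109550 + 15.994915 = 246.104465

246.1045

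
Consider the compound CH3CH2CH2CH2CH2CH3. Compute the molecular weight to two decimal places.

Atom tally by fragment:
  CH3 → C:1 H:3
  CH2 → C:1 H:2
  CH2 → C:1 H:2
  CH2 → C:1 H:2
  CH2 → C:1 H:2
  CH3 → C:1 H:3
Element totals:
  C: 6
  H: 14
Molecular formula: C6H14.
  M = 6(12.011) + 14(1.008)
    = 72.066 + 14.112 = 86.178

86.18 g/mol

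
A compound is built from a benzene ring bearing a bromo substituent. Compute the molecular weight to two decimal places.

157.01 g/mol

Atom tally by fragment:
  benzene ring core → C:6 H:6
  (− 1 ring H displaced by substituents)
  + Br → Br:1
Element totals:
  C: 6
  H: 5
  Br: 1
Molecular formula: C6H5Br.
  M = 6(12.011) + 5(1.008) + 79.904
    = 72.066 + 5.040 + 79.904 = 157.010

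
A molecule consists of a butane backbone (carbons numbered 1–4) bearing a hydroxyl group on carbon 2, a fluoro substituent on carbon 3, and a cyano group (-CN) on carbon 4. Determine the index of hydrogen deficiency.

2

Atom tally by fragment:
  CH3 → C:1 H:3
  CH(OH) → C:1 H:2 O:1
  CH(F) → C:1 H:1 F:1
  CH2CN → C:2 H:2 N:1
Element totals:
  C: 5
  H: 8
  F: 1
  N: 1
  O: 1
Molecular formula: C5H8FNO.
DoU = (2C + 2 + N − H − X) / 2 = (2·5 + 2 + 1 − 8 − 1) / 2 = 2.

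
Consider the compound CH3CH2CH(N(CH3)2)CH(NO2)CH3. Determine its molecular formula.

C7H16N2O2

Atom tally by fragment:
  CH3 → C:1 H:3
  CH2 → C:1 H:2
  CH(N(CH3)2) → C:3 H:7 N:1
  CH(NO2) → C:1 H:1 N:1 O:2
  CH3 → C:1 H:3
Element totals:
  C: 7
  H: 16
  N: 2
  O: 2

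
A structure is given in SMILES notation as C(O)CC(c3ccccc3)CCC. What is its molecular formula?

Atom tally by fragment:
  HOCH2 → C:1 H:3 O:1
  CH2 → C:1 H:2
  CH(C6H5) → C:7 H:6
  CH2 → C:1 H:2
  CH2 → C:1 H:2
  CH3 → C:1 H:3
Element totals:
  C: 12
  H: 18
  O: 1

C12H18O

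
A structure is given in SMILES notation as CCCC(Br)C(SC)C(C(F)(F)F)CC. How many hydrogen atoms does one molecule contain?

18

Atom tally by fragment:
  CH3 → C:1 H:3
  CH2 → C:1 H:2
  CH2 → C:1 H:2
  CH(Br) → C:1 H:1 Br:1
  CH(SCH3) → C:2 H:4 S:1
  CH(CF3) → C:2 H:1 F:3
  CH2 → C:1 H:2
  CH3 → C:1 H:3
Element totals:
  C: 10
  H: 18
  Br: 1
  F: 3
  S: 1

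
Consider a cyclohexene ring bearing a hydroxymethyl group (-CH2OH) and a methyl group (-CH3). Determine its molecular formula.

C8H14O

Atom tally by fragment:
  cyclohexene ring core → C:6 H:10
  (− 2 ring H displaced by substituents)
  + CH2OH → C:1 H:3 O:1
  + CH3 → C:1 H:3
Element totals:
  C: 8
  H: 14
  O: 1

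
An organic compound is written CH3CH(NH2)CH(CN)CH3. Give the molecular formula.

Atom tally by fragment:
  CH3 → C:1 H:3
  CH(NH2) → C:1 H:3 N:1
  CH(CN) → C:2 H:1 N:1
  CH3 → C:1 H:3
Element totals:
  C: 5
  H: 10
  N: 2

C5H10N2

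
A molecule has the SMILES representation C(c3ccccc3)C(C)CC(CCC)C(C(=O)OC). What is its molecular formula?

C17H26O2

Atom tally by fragment:
  C6H5CH2 → C:7 H:7
  CH(CH3) → C:2 H:4
  CH2 → C:1 H:2
  CH(CH2CH2CH3) → C:4 H:8
  CH2COOCH3 → C:3 H:5 O:2
Element totals:
  C: 17
  H: 26
  O: 2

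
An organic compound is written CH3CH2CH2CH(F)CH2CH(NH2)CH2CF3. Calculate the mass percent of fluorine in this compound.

Atom tally by fragment:
  CH3 → C:1 H:3
  CH2 → C:1 H:2
  CH2 → C:1 H:2
  CH(F) → C:1 H:1 F:1
  CH2 → C:1 H:2
  CH(NH2) → C:1 H:3 N:1
  CH2CF3 → C:2 H:2 F:3
Element totals:
  C: 8
  H: 15
  F: 4
  N: 1
Molecular formula: C8H15F4N.
Molar mass = 201.207 g/mol.
Mass from F: 4 × 18.998 = 75.992 g/mol.
%F = 75.992 / 201.207 × 100 = 37.77%.

37.77%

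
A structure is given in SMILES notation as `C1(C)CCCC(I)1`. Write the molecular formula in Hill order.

C6H11I

Atom tally by fragment:
  cyclopentane ring core → C:5 H:10
  (− 2 ring H displaced by substituents)
  + CH3 → C:1 H:3
  + I → I:1
Element totals:
  C: 6
  H: 11
  I: 1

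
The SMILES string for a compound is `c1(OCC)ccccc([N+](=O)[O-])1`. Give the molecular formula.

Atom tally by fragment:
  benzene ring core → C:6 H:6
  (− 2 ring H displaced by substituents)
  + OC2H5 → C:2 H:5 O:1
  + NO2 → N:1 O:2
Element totals:
  C: 8
  H: 9
  N: 1
  O: 3

C8H9NO3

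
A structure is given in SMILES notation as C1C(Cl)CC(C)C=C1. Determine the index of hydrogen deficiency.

Atom tally by fragment:
  cyclohexene ring core → C:6 H:10
  (− 2 ring H displaced by substituents)
  + Cl → Cl:1
  + CH3 → C:1 H:3
Element totals:
  C: 7
  H: 11
  Cl: 1
Molecular formula: C7H11Cl.
DoU = (2C + 2 + N − H − X) / 2 = (2·7 + 2 + 0 − 11 − 1) / 2 = 2.

2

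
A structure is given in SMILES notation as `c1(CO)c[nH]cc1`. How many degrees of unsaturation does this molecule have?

Atom tally by fragment:
  pyrrole ring core → C:4 H:5 N:1
  (− 1 ring H displaced by substituents)
  + CH2OH → C:1 H:3 O:1
Element totals:
  C: 5
  H: 7
  N: 1
  O: 1
Molecular formula: C5H7NO.
DoU = (2C + 2 + N − H − X) / 2 = (2·5 + 2 + 1 − 7 − 0) / 2 = 3.

3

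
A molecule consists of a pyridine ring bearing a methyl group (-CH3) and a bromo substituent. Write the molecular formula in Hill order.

Atom tally by fragment:
  pyridine ring core → C:5 H:5 N:1
  (− 2 ring H displaced by substituents)
  + CH3 → C:1 H:3
  + Br → Br:1
Element totals:
  C: 6
  H: 6
  Br: 1
  N: 1

C6H6BrN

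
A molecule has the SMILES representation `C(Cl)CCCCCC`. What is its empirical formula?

Atom tally by fragment:
  ClCH2 → C:1 H:2 Cl:1
  CH2 → C:1 H:2
  CH2 → C:1 H:2
  CH2 → C:1 H:2
  CH2 → C:1 H:2
  CH2 → C:1 H:2
  CH3 → C:1 H:3
Element totals:
  C: 7
  H: 15
  Cl: 1
Molecular formula: C7H15Cl.
gcd of subscripts (7, 1, 15) = 1, so the empirical formula equals the molecular formula.

C7H15Cl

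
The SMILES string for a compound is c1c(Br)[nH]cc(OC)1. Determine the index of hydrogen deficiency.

3

Atom tally by fragment:
  pyrrole ring core → C:4 H:5 N:1
  (− 2 ring H displaced by substituents)
  + Br → Br:1
  + OCH3 → C:1 H:3 O:1
Element totals:
  C: 5
  H: 6
  Br: 1
  N: 1
  O: 1
Molecular formula: C5H6BrNO.
DoU = (2C + 2 + N − H − X) / 2 = (2·5 + 2 + 1 − 6 − 1) / 2 = 3.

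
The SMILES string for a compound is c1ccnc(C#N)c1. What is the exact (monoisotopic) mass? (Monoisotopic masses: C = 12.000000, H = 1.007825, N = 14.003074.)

104.0374

Atom tally by fragment:
  pyridine ring core → C:5 H:5 N:1
  (− 1 ring H displaced by substituents)
  + CN → C:1 N:1
Element totals:
  C: 6
  H: 4
  N: 2
Molecular formula: C6H4N2.
  M = 6(12.0) + 4(1.007825) + 2(14.003074)
    = 72.000000 + 4.031300 + 28.006148 = 104.037448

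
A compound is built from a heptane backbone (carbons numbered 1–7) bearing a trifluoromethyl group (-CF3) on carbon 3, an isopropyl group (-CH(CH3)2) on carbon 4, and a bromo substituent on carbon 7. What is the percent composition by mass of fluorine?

Atom tally by fragment:
  CH3 → C:1 H:3
  CH2 → C:1 H:2
  CH(CF3) → C:2 H:1 F:3
  CH(CH(CH3)2) → C:4 H:8
  CH2 → C:1 H:2
  CH2 → C:1 H:2
  CH2Br → C:1 H:2 Br:1
Element totals:
  C: 11
  H: 20
  Br: 1
  F: 3
Molecular formula: C11H20BrF3.
Molar mass = 289.179 g/mol.
Mass from F: 3 × 18.998 = 56.994 g/mol.
%F = 56.994 / 289.179 × 100 = 19.71%.

19.71%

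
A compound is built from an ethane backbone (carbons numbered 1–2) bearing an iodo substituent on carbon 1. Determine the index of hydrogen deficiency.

Atom tally by fragment:
  ICH2 → C:1 H:2 I:1
  CH3 → C:1 H:3
Element totals:
  C: 2
  H: 5
  I: 1
Molecular formula: C2H5I.
DoU = (2C + 2 + N − H − X) / 2 = (2·2 + 2 + 0 − 5 − 1) / 2 = 0.

0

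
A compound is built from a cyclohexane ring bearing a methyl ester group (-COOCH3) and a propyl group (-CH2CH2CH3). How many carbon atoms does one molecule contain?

Atom tally by fragment:
  cyclohexane ring core → C:6 H:12
  (− 2 ring H displaced by substituents)
  + COOCH3 → C:2 H:3 O:2
  + CH2CH2CH3 → C:3 H:7
Element totals:
  C: 11
  H: 20
  O: 2

11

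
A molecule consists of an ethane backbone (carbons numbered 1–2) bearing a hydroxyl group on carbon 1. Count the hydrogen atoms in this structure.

6

Atom tally by fragment:
  HOCH2 → C:1 H:3 O:1
  CH3 → C:1 H:3
Element totals:
  C: 2
  H: 6
  O: 1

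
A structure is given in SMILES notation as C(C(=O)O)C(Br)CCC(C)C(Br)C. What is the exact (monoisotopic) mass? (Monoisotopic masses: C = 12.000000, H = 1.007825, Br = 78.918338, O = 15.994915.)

Atom tally by fragment:
  HOOCCH2 → C:2 H:3 O:2
  CH(Br) → C:1 H:1 Br:1
  CH2 → C:1 H:2
  CH2 → C:1 H:2
  CH(CH3) → C:2 H:4
  CH(Br) → C:1 H:1 Br:1
  CH3 → C:1 H:3
Element totals:
  C: 9
  H: 16
  Br: 2
  O: 2
Molecular formula: C9H16Br2O2.
  M = 9(12.0) + 16(1.007825) + 2(78.918338) + 2(15.994915)
    = 108.000000 + 16.125200 + 157.836676 + 31.989830 = 313.951706

313.9517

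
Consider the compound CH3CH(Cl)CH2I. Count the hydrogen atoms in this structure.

Element totals:
  C: 3
  H: 6
  Cl: 1
  I: 1

6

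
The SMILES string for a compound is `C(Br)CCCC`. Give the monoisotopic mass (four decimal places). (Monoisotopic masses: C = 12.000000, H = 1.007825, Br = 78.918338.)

150.0044

Atom tally by fragment:
  BrCH2 → C:1 H:2 Br:1
  CH2 → C:1 H:2
  CH2 → C:1 H:2
  CH2 → C:1 H:2
  CH3 → C:1 H:3
Element totals:
  C: 5
  H: 11
  Br: 1
Molecular formula: C5H11Br.
  M = 5(12.0) + 11(1.007825) + 78.918338
    = 60.000000 + 11.086075 + 78.918338 = 150.004413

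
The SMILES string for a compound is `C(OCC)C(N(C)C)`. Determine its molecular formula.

Atom tally by fragment:
  C2H5OCH2 → C:3 H:7 O:1
  CH2N(CH3)2 → C:3 H:8 N:1
Element totals:
  C: 6
  H: 15
  N: 1
  O: 1

C6H15NO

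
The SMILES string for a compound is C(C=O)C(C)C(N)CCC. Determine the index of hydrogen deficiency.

Atom tally by fragment:
  OHCCH2 → C:2 H:3 O:1
  CH(CH3) → C:2 H:4
  CH(NH2) → C:1 H:3 N:1
  CH2 → C:1 H:2
  CH2 → C:1 H:2
  CH3 → C:1 H:3
Element totals:
  C: 8
  H: 17
  N: 1
  O: 1
Molecular formula: C8H17NO.
DoU = (2C + 2 + N − H − X) / 2 = (2·8 + 2 + 1 − 17 − 0) / 2 = 1.

1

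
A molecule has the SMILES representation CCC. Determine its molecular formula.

Atom tally by fragment:
  CH3 → C:1 H:3
  CH2 → C:1 H:2
  CH3 → C:1 H:3
Element totals:
  C: 3
  H: 8

C3H8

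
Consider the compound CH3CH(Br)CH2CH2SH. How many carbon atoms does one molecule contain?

Element totals:
  C: 4
  H: 9
  Br: 1
  S: 1

4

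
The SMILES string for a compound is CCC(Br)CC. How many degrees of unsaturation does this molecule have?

Atom tally by fragment:
  CH3 → C:1 H:3
  CH2 → C:1 H:2
  CH(Br) → C:1 H:1 Br:1
  CH2 → C:1 H:2
  CH3 → C:1 H:3
Element totals:
  C: 5
  H: 11
  Br: 1
Molecular formula: C5H11Br.
DoU = (2C + 2 + N − H − X) / 2 = (2·5 + 2 + 0 − 11 − 1) / 2 = 0.

0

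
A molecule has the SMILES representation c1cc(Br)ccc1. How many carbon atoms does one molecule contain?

6

Atom tally by fragment:
  benzene ring core → C:6 H:6
  (− 1 ring H displaced by substituents)
  + Br → Br:1
Element totals:
  C: 6
  H: 5
  Br: 1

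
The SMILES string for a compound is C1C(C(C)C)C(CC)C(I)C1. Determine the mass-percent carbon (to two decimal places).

45.13%

Atom tally by fragment:
  cyclopentane ring core → C:5 H:10
  (− 3 ring H displaced by substituents)
  + CH(CH3)2 → C:3 H:7
  + C2H5 → C:2 H:5
  + I → I:1
Element totals:
  C: 10
  H: 19
  I: 1
Molecular formula: C10H19I.
Molar mass = 266.166 g/mol.
Mass from C: 10 × 12.011 = 120.110 g/mol.
%C = 120.110 / 266.166 × 100 = 45.13%.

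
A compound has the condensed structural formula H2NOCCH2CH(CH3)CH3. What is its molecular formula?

Atom tally by fragment:
  H2NOCCH2 → C:2 H:4 O:1 N:1
  CH(CH3) → C:2 H:4
  CH3 → C:1 H:3
Element totals:
  C: 5
  H: 11
  N: 1
  O: 1

C5H11NO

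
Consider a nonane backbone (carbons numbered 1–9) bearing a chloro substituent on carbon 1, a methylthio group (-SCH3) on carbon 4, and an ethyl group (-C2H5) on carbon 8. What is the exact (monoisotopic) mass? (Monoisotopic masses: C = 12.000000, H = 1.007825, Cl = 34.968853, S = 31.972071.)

236.1365

Atom tally by fragment:
  ClCH2 → C:1 H:2 Cl:1
  CH2 → C:1 H:2
  CH2 → C:1 H:2
  CH(SCH3) → C:2 H:4 S:1
  CH2 → C:1 H:2
  CH2 → C:1 H:2
  CH2 → C:1 H:2
  CH(C2H5) → C:3 H:6
  CH3 → C:1 H:3
Element totals:
  C: 12
  H: 25
  Cl: 1
  S: 1
Molecular formula: C12H25ClS.
  M = 12(12.0) + 25(1.007825) + 34.968853 + 31.972071
    = 144.000000 + 25.195625 + 34.968853 + 31.972071 = 236.136549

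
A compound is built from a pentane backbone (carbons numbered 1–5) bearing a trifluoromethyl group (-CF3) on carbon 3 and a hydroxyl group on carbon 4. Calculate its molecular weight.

156.15 g/mol

Atom tally by fragment:
  CH3 → C:1 H:3
  CH2 → C:1 H:2
  CH(CF3) → C:2 H:1 F:3
  CH(OH) → C:1 H:2 O:1
  CH3 → C:1 H:3
Element totals:
  C: 6
  H: 11
  F: 3
  O: 1
Molecular formula: C6H11F3O.
  M = 6(12.011) + 11(1.008) + 3(18.998) + 15.999
    = 72.066 + 11.088 + 56.994 + 15.999 = 156.147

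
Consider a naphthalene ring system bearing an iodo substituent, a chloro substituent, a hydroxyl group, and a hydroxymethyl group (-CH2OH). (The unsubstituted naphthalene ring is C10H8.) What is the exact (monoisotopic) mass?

Atom tally by fragment:
  naphthalene ring system core → C:10 H:8
  (− 4 ring H displaced by substituents)
  + I → I:1
  + Cl → Cl:1
  + OH → O:1 H:1
  + CH2OH → C:1 H:3 O:1
Element totals:
  C: 11
  H: 8
  Cl: 1
  I: 1
  O: 2
Molecular formula: C11H8ClIO2.
  M = 11(12.0) + 8(1.007825) + 34.968853 + 126.904472 + 2(15.994915)
    = 132.000000 + 8.062600 + 34.968853 + 126.904472 + 31.989830 = 333.925755

333.9258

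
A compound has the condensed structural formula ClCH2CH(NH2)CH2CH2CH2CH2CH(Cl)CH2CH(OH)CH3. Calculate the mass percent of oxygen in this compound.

Atom tally by fragment:
  ClCH2 → C:1 H:2 Cl:1
  CH(NH2) → C:1 H:3 N:1
  CH2 → C:1 H:2
  CH2 → C:1 H:2
  CH2 → C:1 H:2
  CH2 → C:1 H:2
  CH(Cl) → C:1 H:1 Cl:1
  CH2 → C:1 H:2
  CH(OH) → C:1 H:2 O:1
  CH3 → C:1 H:3
Element totals:
  C: 10
  H: 21
  Cl: 2
  N: 1
  O: 1
Molecular formula: C10H21Cl2NO.
Molar mass = 242.184 g/mol.
Mass from O: 1 × 15.999 = 15.999 g/mol.
%O = 15.999 / 242.184 × 100 = 6.61%.

6.61%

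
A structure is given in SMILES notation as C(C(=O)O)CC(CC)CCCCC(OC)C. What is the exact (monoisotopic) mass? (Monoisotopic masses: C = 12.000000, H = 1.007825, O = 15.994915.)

Atom tally by fragment:
  HOOCCH2 → C:2 H:3 O:2
  CH2 → C:1 H:2
  CH(C2H5) → C:3 H:6
  CH2 → C:1 H:2
  CH2 → C:1 H:2
  CH2 → C:1 H:2
  CH2 → C:1 H:2
  CH(OCH3) → C:2 H:4 O:1
  CH3 → C:1 H:3
Element totals:
  C: 13
  H: 26
  O: 3
Molecular formula: C13H26O3.
  M = 13(12.0) + 26(1.007825) + 3(15.994915)
    = 156.000000 + 26.203450 + 47.984745 = 230.188195

230.1882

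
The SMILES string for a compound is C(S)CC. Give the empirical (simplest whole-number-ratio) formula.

C3H8S

Atom tally by fragment:
  HSCH2 → C:1 H:3 S:1
  CH2 → C:1 H:2
  CH3 → C:1 H:3
Element totals:
  C: 3
  H: 8
  S: 1
Molecular formula: C3H8S.
gcd of subscripts (3, 8, 1) = 1, so the empirical formula equals the molecular formula.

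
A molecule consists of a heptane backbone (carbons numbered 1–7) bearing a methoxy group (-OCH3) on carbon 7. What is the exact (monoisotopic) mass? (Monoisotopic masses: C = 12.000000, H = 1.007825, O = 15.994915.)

130.1358

Atom tally by fragment:
  CH3 → C:1 H:3
  CH2 → C:1 H:2
  CH2 → C:1 H:2
  CH2 → C:1 H:2
  CH2 → C:1 H:2
  CH2 → C:1 H:2
  CH2OCH3 → C:2 H:5 O:1
Element totals:
  C: 8
  H: 18
  O: 1
Molecular formula: C8H18O.
  M = 8(12.0) + 18(1.007825) + 15.994915
    = 96.000000 + 18.140850 + 15.994915 = 130.135765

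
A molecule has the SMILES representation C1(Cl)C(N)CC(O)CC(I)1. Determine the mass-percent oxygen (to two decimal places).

5.81%

Atom tally by fragment:
  cyclohexane ring core → C:6 H:12
  (− 4 ring H displaced by substituents)
  + Cl → Cl:1
  + NH2 → N:1 H:2
  + OH → O:1 H:1
  + I → I:1
Element totals:
  C: 6
  H: 11
  Cl: 1
  I: 1
  N: 1
  O: 1
Molecular formula: C6H11ClINO.
Molar mass = 275.514 g/mol.
Mass from O: 1 × 15.999 = 15.999 g/mol.
%O = 15.999 / 275.514 × 100 = 5.81%.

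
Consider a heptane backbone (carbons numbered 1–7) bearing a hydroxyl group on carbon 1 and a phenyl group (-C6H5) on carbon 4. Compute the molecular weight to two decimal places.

Atom tally by fragment:
  HOCH2 → C:1 H:3 O:1
  CH2 → C:1 H:2
  CH2 → C:1 H:2
  CH(C6H5) → C:7 H:6
  CH2 → C:1 H:2
  CH2 → C:1 H:2
  CH3 → C:1 H:3
Element totals:
  C: 13
  H: 20
  O: 1
Molecular formula: C13H20O.
  M = 13(12.011) + 20(1.008) + 15.999
    = 156.143 + 20.160 + 15.999 = 192.302

192.30 g/mol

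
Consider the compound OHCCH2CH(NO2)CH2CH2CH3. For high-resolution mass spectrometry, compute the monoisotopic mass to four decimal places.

145.0739

Element totals:
  C: 6
  H: 11
  N: 1
  O: 3
Molecular formula: C6H11NO3.
  M = 6(12.0) + 11(1.007825) + 14.003074 + 3(15.994915)
    = 72.000000 + 11.086075 + 14.003074 + 47.984745 = 145.073894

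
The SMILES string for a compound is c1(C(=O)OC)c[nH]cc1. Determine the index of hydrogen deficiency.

Atom tally by fragment:
  pyrrole ring core → C:4 H:5 N:1
  (− 1 ring H displaced by substituents)
  + COOCH3 → C:2 H:3 O:2
Element totals:
  C: 6
  H: 7
  N: 1
  O: 2
Molecular formula: C6H7NO2.
DoU = (2C + 2 + N − H − X) / 2 = (2·6 + 2 + 1 − 7 − 0) / 2 = 4.

4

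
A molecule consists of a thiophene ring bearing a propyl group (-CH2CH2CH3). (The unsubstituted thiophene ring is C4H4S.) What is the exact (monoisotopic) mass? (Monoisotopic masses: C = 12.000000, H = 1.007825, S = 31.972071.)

126.0503

Atom tally by fragment:
  thiophene ring core → C:4 H:4 S:1
  (− 1 ring H displaced by substituents)
  + CH2CH2CH3 → C:3 H:7
Element totals:
  C: 7
  H: 10
  S: 1
Molecular formula: C7H10S.
  M = 7(12.0) + 10(1.007825) + 31.972071
    = 84.000000 + 10.078250 + 31.972071 = 126.050321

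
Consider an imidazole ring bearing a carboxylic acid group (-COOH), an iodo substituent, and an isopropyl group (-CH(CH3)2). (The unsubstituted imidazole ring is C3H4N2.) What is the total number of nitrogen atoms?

2

Atom tally by fragment:
  imidazole ring core → C:3 H:4 N:2
  (− 3 ring H displaced by substituents)
  + COOH → C:1 H:1 O:2
  + I → I:1
  + CH(CH3)2 → C:3 H:7
Element totals:
  C: 7
  H: 9
  I: 1
  N: 2
  O: 2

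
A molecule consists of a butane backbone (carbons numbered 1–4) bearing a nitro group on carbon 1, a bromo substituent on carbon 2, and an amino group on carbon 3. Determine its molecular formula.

C4H9BrN2O2

Atom tally by fragment:
  O2NCH2 → C:1 H:2 N:1 O:2
  CH(Br) → C:1 H:1 Br:1
  CH(NH2) → C:1 H:3 N:1
  CH3 → C:1 H:3
Element totals:
  C: 4
  H: 9
  Br: 1
  N: 2
  O: 2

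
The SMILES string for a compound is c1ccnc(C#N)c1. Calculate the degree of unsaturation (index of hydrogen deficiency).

6

Atom tally by fragment:
  pyridine ring core → C:5 H:5 N:1
  (− 1 ring H displaced by substituents)
  + CN → C:1 N:1
Element totals:
  C: 6
  H: 4
  N: 2
Molecular formula: C6H4N2.
DoU = (2C + 2 + N − H − X) / 2 = (2·6 + 2 + 2 − 4 − 0) / 2 = 6.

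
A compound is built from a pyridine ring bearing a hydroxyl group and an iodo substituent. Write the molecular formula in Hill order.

C5H4INO

Atom tally by fragment:
  pyridine ring core → C:5 H:5 N:1
  (− 2 ring H displaced by substituents)
  + OH → O:1 H:1
  + I → I:1
Element totals:
  C: 5
  H: 4
  I: 1
  N: 1
  O: 1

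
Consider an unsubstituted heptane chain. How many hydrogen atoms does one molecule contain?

Atom tally by fragment:
  CH3 → C:1 H:3
  CH2 → C:1 H:2
  CH2 → C:1 H:2
  CH2 → C:1 H:2
  CH2 → C:1 H:2
  CH2 → C:1 H:2
  CH3 → C:1 H:3
Element totals:
  C: 7
  H: 16

16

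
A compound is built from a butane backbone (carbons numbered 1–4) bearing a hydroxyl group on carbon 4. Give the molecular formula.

C4H10O

Atom tally by fragment:
  CH3 → C:1 H:3
  CH2 → C:1 H:2
  CH2 → C:1 H:2
  CH2OH → C:1 H:3 O:1
Element totals:
  C: 4
  H: 10
  O: 1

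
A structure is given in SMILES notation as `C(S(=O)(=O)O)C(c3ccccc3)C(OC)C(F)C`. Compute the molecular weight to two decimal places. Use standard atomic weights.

276.32 g/mol

Atom tally by fragment:
  HO3SCH2 → C:1 H:3 S:1 O:3
  CH(C6H5) → C:7 H:6
  CH(OCH3) → C:2 H:4 O:1
  CH(F) → C:1 H:1 F:1
  CH3 → C:1 H:3
Element totals:
  C: 12
  H: 17
  F: 1
  O: 4
  S: 1
Molecular formula: C12H17FO4S.
  M = 12(12.011) + 17(1.008) + 18.998 + 4(15.999) + 32.06
    = 144.132 + 17.136 + 18.998 + 63.996 + 32.060 = 276.322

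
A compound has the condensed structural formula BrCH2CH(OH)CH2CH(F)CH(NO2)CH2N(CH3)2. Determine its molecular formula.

C8H16BrFN2O3

Element totals:
  C: 8
  H: 16
  Br: 1
  F: 1
  N: 2
  O: 3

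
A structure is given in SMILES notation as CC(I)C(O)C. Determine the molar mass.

200.02 g/mol

Atom tally by fragment:
  CH3 → C:1 H:3
  CH(I) → C:1 H:1 I:1
  CH(OH) → C:1 H:2 O:1
  CH3 → C:1 H:3
Element totals:
  C: 4
  H: 9
  I: 1
  O: 1
Molecular formula: C4H9IO.
  M = 4(12.011) + 9(1.008) + 126.904 + 15.999
    = 48.044 + 9.072 + 126.904 + 15.999 = 200.019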